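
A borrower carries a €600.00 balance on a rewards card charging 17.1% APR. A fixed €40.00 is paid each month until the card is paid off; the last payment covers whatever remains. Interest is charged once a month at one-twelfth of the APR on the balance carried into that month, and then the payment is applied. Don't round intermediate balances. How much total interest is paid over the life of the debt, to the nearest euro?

Monthly rate r = 17.1%/12 = 1.425% = 0.01425.
Payoff takes n = ⌈−ln(1 − rB₀/P)/ln(1+r)⌉ = ⌈16.996⌉ = 17 payments; the last is €39.83.
Total paid = 16·€40.00 + €39.83 = €679.83.
Total interest = total paid − principal = €679.83 − €600.00 = €79.83.

€80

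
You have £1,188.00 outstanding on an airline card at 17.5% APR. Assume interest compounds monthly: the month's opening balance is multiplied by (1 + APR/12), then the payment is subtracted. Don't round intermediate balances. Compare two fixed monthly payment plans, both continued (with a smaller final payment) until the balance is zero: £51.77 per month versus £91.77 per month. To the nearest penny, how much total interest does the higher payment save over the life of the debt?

Monthly rate r = 17.5%/12 = 1.45833% = 0.0145833.
At £51.77/mo: n = ⌈−ln(1 − rB₀/P)/ln(1+r)⌉ = 29 payments (last £7.42); total interest = total paid − £1,188.00 = £268.98.
At £91.77/mo: 15 payments (last £41.57); total interest £138.35.
Interest saved = £268.98 − £138.35 = £130.63.

£130.63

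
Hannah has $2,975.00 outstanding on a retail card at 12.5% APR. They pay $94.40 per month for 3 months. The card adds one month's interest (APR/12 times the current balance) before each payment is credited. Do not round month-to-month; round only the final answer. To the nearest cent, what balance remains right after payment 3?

$2,782.78

Monthly rate r = 12.5%/12 = 1.04167% = 0.0104167.
Each month: B ← B·(1+r) − $94.40.
Month 1: interest $30.99; balance after payment $2,911.59.
Month 2: interest $30.33; balance after payment $2,847.52.
Month 3: interest $29.66; balance after payment $2,782.78.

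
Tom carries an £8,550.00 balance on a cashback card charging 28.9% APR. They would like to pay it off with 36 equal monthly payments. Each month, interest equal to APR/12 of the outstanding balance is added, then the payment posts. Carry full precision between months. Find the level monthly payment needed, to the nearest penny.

£357.83

Monthly rate r = 28.9%/12 = 2.40833% = 0.0240833.
Level-payment amortization: P = B₀·r / (1 − (1+r)^(−n)) = 8550.00·0.0240833 / (1 − 1.02408^(−36)).
Denominator 1 − (1+r)^(−36) = 0.575449589.
P = 205.912 / 0.575449589 ≈ 357.83.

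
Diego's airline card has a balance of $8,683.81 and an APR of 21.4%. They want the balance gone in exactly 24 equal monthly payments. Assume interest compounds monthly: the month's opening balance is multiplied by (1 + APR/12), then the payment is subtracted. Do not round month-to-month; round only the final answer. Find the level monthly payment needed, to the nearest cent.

Monthly rate r = 21.4%/12 = 1.78333% = 0.0178333.
Level-payment amortization: P = B₀·r / (1 − (1+r)^(−n)) = 8683.81·0.0178333 / (1 − 1.01783^(−24)).
Denominator 1 − (1+r)^(−24) = 0.345725598.
P = 154.861 / 0.345725598 ≈ 447.93.

$447.93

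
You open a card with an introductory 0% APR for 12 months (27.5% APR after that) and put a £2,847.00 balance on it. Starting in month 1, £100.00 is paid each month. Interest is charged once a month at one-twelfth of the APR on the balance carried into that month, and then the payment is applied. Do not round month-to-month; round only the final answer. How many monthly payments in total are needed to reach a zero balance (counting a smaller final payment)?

33 months

Promo months 1–12 at r₀ = 0%/12 = 0; months 13+ at r₁ = 27.5%/12 = 0.0229167.
After month 12 (no interest yet): B = £2,847.00 − 12·£100.00 = £1,647.00.
Then at r₁ with £100.00/mo: n₂ = −ln(1 − r₁·B/P)/ln(1+r₁) ≈ 20.92 → 21 more payments.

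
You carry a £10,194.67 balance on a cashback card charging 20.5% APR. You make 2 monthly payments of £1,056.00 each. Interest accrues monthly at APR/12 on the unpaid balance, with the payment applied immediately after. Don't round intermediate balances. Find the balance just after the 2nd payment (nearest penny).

£8,415.92

Monthly rate r = 20.5%/12 = 1.70833% = 0.0170833.
Each month: B ← B·(1+r) − £1,056.00.
Month 1: interest £174.16; balance after payment £9,312.83.
Month 2: interest £159.09; balance after payment £8,415.92.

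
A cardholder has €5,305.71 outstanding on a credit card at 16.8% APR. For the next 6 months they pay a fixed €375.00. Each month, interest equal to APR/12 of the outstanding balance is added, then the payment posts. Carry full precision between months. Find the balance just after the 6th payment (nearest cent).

€3,437.05

Monthly rate r = 16.8%/12 = 1.4% = 0.014.
Each month: B ← B·(1+r) − €375.00.
Month 1: interest €74.28; balance after payment €5,004.99.
Month 2: interest €70.07; balance after payment €4,700.06.
Month 3: interest €65.80; balance after payment €4,390.86.
Month 4: interest €61.47; balance after payment €4,077.33.
Month 5: interest €57.08; balance after payment €3,759.42.
Month 6: interest €52.63; balance after payment €3,437.05.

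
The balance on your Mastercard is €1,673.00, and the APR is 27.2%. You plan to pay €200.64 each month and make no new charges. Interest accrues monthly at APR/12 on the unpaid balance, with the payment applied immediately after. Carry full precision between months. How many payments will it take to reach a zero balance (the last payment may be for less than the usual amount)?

Monthly rate r = 27.2%/12 = 2.26667% = 0.0226667.
Recurrence: B ← B·(1+r) − €200.64.
Month 1: interest €37.92; balance after payment €1,510.28.
Month 2: interest €34.23; balance after payment €1,343.87.
Closed form: n = −ln(1 − rB₀/P)/ln(1+r) = −ln(0.811)/ln(1.02267) ≈ 9.347, so the balance reaches zero during payment 10.

10 months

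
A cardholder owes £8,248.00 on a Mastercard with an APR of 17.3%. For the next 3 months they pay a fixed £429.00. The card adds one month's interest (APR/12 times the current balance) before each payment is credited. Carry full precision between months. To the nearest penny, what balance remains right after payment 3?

Monthly rate r = 17.3%/12 = 1.44167% = 0.0144167.
Each month: B ← B·(1+r) − £429.00.
Month 1: interest £118.91; balance after payment £7,937.91.
Month 2: interest £114.44; balance after payment £7,623.35.
Month 3: interest £109.90; balance after payment £7,304.25.

£7,304.25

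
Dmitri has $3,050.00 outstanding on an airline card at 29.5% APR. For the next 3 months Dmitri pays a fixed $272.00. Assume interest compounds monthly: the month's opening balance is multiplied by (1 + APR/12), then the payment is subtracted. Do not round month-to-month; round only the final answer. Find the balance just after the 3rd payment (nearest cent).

Monthly rate r = 29.5%/12 = 2.45833% = 0.0245833.
Each month: B ← B·(1+r) − $272.00.
Month 1: interest $74.98; balance after payment $2,852.98.
Month 2: interest $70.14; balance after payment $2,651.11.
Month 3: interest $65.17; balance after payment $2,444.29.

$2,444.29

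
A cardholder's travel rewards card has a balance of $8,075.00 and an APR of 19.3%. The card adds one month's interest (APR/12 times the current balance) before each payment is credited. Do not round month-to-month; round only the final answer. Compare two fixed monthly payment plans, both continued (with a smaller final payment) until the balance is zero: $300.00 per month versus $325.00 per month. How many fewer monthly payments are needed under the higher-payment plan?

4 fewer payments

Monthly rate r = 19.3%/12 = 1.60833% = 0.0160833.
At $300.00/mo: n = ⌈−ln(1 − rB₀/P)/ln(1+r)⌉ = 36 payments (last $166.03); total interest = total paid − $8,075.00 = $2,591.03.
At $325.00/mo: 32 payments (last $316.96); total interest $2,316.96.
Payments saved = 36 − 32 = 4.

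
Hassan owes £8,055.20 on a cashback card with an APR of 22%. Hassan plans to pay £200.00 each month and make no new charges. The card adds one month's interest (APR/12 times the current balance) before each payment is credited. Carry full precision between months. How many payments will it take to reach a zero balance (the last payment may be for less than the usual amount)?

74 months

Monthly rate r = 22%/12 = 1.83333% = 0.0183333.
Recurrence: B ← B·(1+r) − £200.00.
Month 1: interest £147.68; balance after payment £8,002.88.
Month 2: interest £146.72; balance after payment £7,949.60.
Closed form: n = −ln(1 − rB₀/P)/ln(1+r) = −ln(0.26161)/ln(1.01833) ≈ 73.809, so the balance reaches zero during payment 74.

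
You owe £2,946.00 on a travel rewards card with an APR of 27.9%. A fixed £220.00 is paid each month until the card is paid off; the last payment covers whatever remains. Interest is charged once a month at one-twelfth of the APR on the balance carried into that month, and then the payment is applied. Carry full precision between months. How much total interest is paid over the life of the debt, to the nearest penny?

£624.84

Monthly rate r = 27.9%/12 = 2.325% = 0.02325.
Payoff takes n = ⌈−ln(1 − rB₀/P)/ln(1+r)⌉ = ⌈16.229⌉ = 17 payments; the last is £50.84.
Total paid = 16·£220.00 + £50.84 = £3,570.84.
Total interest = total paid − principal = £3,570.84 − £2,946.00 = £624.84.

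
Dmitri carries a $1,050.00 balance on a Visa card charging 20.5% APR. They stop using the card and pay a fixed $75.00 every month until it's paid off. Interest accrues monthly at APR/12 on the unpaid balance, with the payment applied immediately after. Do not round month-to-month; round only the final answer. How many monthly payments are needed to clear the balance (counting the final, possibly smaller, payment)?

17 payments

Monthly rate r = 20.5%/12 = 1.70833% = 0.0170833.
Recurrence: B ← B·(1+r) − $75.00.
Month 1: interest $17.94; balance after payment $992.94.
Month 2: interest $16.96; balance after payment $934.90.
Closed form: n = −ln(1 − rB₀/P)/ln(1+r) = −ln(0.76083)/ln(1.01708) ≈ 16.137, so the balance reaches zero during payment 17.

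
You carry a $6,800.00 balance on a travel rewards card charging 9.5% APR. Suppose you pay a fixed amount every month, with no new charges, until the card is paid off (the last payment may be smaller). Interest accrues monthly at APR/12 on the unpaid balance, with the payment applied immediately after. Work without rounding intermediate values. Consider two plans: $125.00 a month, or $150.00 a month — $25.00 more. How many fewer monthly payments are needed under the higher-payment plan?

Monthly rate r = 9.5%/12 = 0.791667% = 0.00791667.
At $125.00/mo: n = ⌈−ln(1 − rB₀/P)/ln(1+r)⌉ = 72 payments (last $54.32); total interest = total paid − $6,800.00 = $2,129.32.
At $150.00/mo: 57 payments (last $56.54); total interest $1,656.54.
Payments saved = 72 − 57 = 15.

15 fewer payments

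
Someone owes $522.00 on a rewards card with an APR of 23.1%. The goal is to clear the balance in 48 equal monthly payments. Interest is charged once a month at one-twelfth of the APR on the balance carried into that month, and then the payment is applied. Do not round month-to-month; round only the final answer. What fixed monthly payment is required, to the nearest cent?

Monthly rate r = 23.1%/12 = 1.925% = 0.01925.
Level-payment amortization: P = B₀·r / (1 − (1+r)^(−n)) = 522.00·0.01925 / (1 − 1.01925^(−48)).
Denominator 1 − (1+r)^(−48) = 0.599571082.
P = 10.0485 / 0.599571082 ≈ 16.76.

$16.76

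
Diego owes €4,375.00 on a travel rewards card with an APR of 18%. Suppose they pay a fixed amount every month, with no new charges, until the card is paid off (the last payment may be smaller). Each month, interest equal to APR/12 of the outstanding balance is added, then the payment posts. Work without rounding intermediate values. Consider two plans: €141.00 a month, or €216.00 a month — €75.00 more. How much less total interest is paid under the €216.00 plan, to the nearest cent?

Monthly rate r = 18%/12 = 1.5% = 0.015.
At €141.00/mo: n = ⌈−ln(1 − rB₀/P)/ln(1+r)⌉ = 43 payments (last €9.18); total interest = total paid − €4,375.00 = €1,556.18.
At €216.00/mo: 25 payments (last €70.27); total interest €879.27.
Interest saved = €1,556.18 − €879.27 = €676.91.

€676.91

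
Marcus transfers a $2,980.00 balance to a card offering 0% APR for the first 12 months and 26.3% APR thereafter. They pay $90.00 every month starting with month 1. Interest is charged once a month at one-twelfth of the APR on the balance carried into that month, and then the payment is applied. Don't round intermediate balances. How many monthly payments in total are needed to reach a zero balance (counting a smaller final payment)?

41 months

Promo months 1–12 at r₀ = 0%/12 = 0; months 13+ at r₁ = 26.3%/12 = 0.0219167.
After month 12 (no interest yet): B = $2,980.00 − 12·$90.00 = $1,900.00.
Then at r₁ with $90.00/mo: n₂ = −ln(1 − r₁·B/P)/ln(1+r₁) ≈ 28.65 → 29 more payments.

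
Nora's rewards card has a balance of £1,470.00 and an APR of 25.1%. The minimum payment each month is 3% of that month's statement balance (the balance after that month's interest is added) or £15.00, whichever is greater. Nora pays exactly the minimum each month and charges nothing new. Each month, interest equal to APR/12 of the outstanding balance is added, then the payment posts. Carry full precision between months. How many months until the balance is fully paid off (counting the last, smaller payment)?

Monthly rate r = 25.1%/12 = 2.09167% = 0.0209167.
While 3% of the post-interest balance exceeds £15.00, each month B ← (B·(1+r))·(1 − 0.03), i.e. B shrinks by the factor (1+r)·0.97 = 0.99029.
This holds for months 1–113. Entering month 114 the balance is £488.01; 3% of the post-interest balance is now below £15.00, so the flat £15.00 minimum applies from here.
From month 114 a fixed £15.00 at rate r clears £488.01 in 56 more payments. Total: 113 + 56 = 169 months.

169 months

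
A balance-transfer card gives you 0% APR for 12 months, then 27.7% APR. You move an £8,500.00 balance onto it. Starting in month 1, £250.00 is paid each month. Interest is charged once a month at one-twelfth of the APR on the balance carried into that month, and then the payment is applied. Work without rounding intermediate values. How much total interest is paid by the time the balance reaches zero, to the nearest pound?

Promo months 1–12 at r₀ = 0%/12 = 0; months 13+ at r₁ = 27.7%/12 = 0.0230833.
After month 12 (no interest yet): B = £8,500.00 − 12·£250.00 = £5,500.00.
Then at r₁ with £250.00/mo: n₂ = −ln(1 − r₁·B/P)/ln(1+r₁) ≈ 31.07 → 32 more payments.
Total paid = 43·£250.00 + £16.48 = £10,766.48; interest = £10,766.48 − £8,500.00 = £2,266.48.

£2,266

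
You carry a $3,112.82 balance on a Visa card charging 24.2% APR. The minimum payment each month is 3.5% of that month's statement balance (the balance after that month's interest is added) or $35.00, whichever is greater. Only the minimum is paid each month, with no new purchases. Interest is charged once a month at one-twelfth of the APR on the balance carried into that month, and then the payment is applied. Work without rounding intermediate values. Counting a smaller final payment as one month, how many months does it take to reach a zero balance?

116 months

Monthly rate r = 24.2%/12 = 2.01667% = 0.0201667.
While 3.5% of the post-interest balance exceeds $35.00, each month B ← (B·(1+r))·(1 − 0.035), i.e. B shrinks by the factor (1+r)·0.965 = 0.98446.
This holds for months 1–74. Entering month 75 the balance is $976.87; 3.5% of the post-interest balance is now below $35.00, so the flat $35.00 minimum applies from here.
From month 75 a fixed $35.00 at rate r clears $976.87 in 42 more payments. Total: 74 + 42 = 116 months.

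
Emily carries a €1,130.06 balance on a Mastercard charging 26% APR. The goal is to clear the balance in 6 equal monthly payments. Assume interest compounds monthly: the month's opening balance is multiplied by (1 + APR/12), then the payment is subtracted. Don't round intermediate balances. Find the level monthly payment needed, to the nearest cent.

Monthly rate r = 26%/12 = 2.16667% = 0.0216667.
Level-payment amortization: P = B₀·r / (1 − (1+r)^(−n)) = 1130.06·0.0216667 / (1 − 1.02167^(−6)).
Denominator 1 − (1+r)^(−6) = 0.120684649.
P = 24.4846 / 0.120684649 ≈ 202.88.

€202.88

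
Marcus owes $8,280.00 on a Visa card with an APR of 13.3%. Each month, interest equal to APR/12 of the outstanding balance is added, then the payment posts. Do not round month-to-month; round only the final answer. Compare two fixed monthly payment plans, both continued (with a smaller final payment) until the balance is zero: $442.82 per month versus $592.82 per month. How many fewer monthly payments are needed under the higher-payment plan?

6 fewer payments

Monthly rate r = 13.3%/12 = 1.10833% = 0.0110833.
At $442.82/mo: n = ⌈−ln(1 − rB₀/P)/ln(1+r)⌉ = 22 payments (last $30.89); total interest = total paid − $8,280.00 = $1,050.11.
At $592.82/mo: 16 payments (last $153.88); total interest $766.18.
Payments saved = 22 − 16 = 6.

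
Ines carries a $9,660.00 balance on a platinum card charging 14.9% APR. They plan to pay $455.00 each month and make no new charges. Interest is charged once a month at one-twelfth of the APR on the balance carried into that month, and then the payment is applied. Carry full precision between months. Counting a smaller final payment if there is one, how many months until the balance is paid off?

Monthly rate r = 14.9%/12 = 1.24167% = 0.0124167.
Recurrence: B ← B·(1+r) − $455.00.
Month 1: interest $119.94; balance after payment $9,324.94.
Month 2: interest $115.78; balance after payment $8,985.73.
Closed form: n = −ln(1 − rB₀/P)/ln(1+r) = −ln(0.73638)/ln(1.01242) ≈ 24.797, so the balance reaches zero during payment 25.

25 months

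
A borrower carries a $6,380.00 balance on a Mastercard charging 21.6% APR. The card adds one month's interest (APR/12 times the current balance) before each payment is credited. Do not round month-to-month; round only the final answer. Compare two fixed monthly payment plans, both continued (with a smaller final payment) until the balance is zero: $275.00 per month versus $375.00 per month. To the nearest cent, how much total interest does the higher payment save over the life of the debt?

Monthly rate r = 21.6%/12 = 1.8% = 0.018.
At $275.00/mo: n = ⌈−ln(1 − rB₀/P)/ln(1+r)⌉ = 31 payments (last $83.76); total interest = total paid − $6,380.00 = $1,953.76.
At $375.00/mo: 21 payments (last $186.46); total interest $1,306.46.
Interest saved = $1,953.76 − $1,306.46 = $647.30.

$647.30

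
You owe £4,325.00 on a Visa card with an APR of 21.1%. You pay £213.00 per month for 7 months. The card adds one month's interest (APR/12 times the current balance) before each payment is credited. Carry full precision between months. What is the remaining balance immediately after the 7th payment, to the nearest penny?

£3,314.26

Monthly rate r = 21.1%/12 = 1.75833% = 0.0175833.
Each month: B ← B·(1+r) − £213.00.
Month 1: interest £76.05; balance after payment £4,188.05.
Month 2: interest £73.64; balance after payment £4,048.69.
Month 3: interest £71.19; balance after payment £3,906.88.
Month 4: interest £68.70; balance after payment £3,762.57.
Month 5: interest £66.16; balance after payment £3,615.73.
Month 6: interest £63.58; balance after payment £3,466.31.
Month 7: interest £60.95; balance after payment £3,314.26.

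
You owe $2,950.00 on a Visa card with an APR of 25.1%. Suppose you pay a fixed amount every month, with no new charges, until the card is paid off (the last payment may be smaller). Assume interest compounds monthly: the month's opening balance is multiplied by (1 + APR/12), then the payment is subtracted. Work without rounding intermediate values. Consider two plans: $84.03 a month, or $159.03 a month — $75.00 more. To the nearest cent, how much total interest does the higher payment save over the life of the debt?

Monthly rate r = 25.1%/12 = 2.09167% = 0.0209167.
At $84.03/mo: n = ⌈−ln(1 − rB₀/P)/ln(1+r)⌉ = 65 payments (last $2.34); total interest = total paid − $2,950.00 = $2,430.26.
At $159.03/mo: 24 payments (last $114.85); total interest $822.54.
Interest saved = $2,430.26 − $822.54 = $1,607.72.

$1,607.72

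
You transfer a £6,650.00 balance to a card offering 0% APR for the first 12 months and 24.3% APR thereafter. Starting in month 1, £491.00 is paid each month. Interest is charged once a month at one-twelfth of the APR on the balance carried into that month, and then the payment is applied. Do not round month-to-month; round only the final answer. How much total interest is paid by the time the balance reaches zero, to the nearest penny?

Promo months 1–12 at r₀ = 0%/12 = 0; months 13+ at r₁ = 24.3%/12 = 0.02025.
After month 12 (no interest yet): B = £6,650.00 − 12·£491.00 = £758.00.
Then at r₁ with £491.00/mo: n₂ = −ln(1 − r₁·B/P)/ln(1+r₁) ≈ 1.58 → 2 more payments.
Total paid = 13·£491.00 + £288.07 = £6,671.07; interest = £6,671.07 − £6,650.00 = £21.07.

£21.07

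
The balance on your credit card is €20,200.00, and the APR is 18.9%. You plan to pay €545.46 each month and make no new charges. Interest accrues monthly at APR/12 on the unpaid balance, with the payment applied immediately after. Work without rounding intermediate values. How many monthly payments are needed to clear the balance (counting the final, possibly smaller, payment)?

Monthly rate r = 18.9%/12 = 1.575% = 0.01575.
Recurrence: B ← B·(1+r) − €545.46.
Month 1: interest €318.15; balance after payment €19,972.69.
Month 2: interest €314.57; balance after payment €19,741.80.
Closed form: n = −ln(1 − rB₀/P)/ln(1+r) = −ln(0.41673)/ln(1.01575) ≈ 56.012, so the balance reaches zero during payment 57.

57 months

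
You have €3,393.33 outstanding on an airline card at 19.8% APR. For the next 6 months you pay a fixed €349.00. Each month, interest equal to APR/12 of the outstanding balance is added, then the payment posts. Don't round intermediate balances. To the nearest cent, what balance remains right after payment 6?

€1,561.13

Monthly rate r = 19.8%/12 = 1.65% = 0.0165.
Each month: B ← B·(1+r) − €349.00.
Month 1: interest €55.99; balance after payment €3,100.32.
Month 2: interest €51.16; balance after payment €2,802.48.
Month 3: interest €46.24; balance after payment €2,499.72.
Month 4: interest €41.25; balance after payment €2,191.96.
Month 5: interest €36.17; balance after payment €1,879.13.
Month 6: interest €31.01; balance after payment €1,561.13.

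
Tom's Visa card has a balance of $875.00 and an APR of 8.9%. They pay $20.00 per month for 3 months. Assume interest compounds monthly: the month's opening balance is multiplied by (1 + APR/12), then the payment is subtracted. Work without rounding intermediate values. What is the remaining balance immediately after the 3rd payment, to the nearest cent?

Monthly rate r = 8.9%/12 = 0.741667% = 0.00741667.
Each month: B ← B·(1+r) − $20.00.
Month 1: interest $6.49; balance after payment $861.49.
Month 2: interest $6.39; balance after payment $847.88.
Month 3: interest $6.29; balance after payment $834.17.

$834.17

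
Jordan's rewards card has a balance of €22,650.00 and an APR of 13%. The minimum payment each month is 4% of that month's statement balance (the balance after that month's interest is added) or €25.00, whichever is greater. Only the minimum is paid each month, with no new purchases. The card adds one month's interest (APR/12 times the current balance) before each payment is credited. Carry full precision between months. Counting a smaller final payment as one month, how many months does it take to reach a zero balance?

Monthly rate r = 13%/12 = 1.08333% = 0.0108333.
While 4% of the post-interest balance exceeds €25.00, each month B ← (B·(1+r))·(1 − 0.04), i.e. B shrinks by the factor (1+r)·0.96 = 0.9704.
This holds for months 1–120. Entering month 121 the balance is €615.41; 4% of the post-interest balance is now below €25.00, so the flat €25.00 minimum applies from here.
From month 121 a fixed €25.00 at rate r clears €615.41 in 29 more payments. Total: 120 + 29 = 149 months.

149 months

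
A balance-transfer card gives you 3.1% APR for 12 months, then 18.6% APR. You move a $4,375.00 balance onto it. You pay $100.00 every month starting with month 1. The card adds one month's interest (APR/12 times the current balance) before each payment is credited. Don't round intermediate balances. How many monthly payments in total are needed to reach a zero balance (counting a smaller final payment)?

59 months

Promo months 1–12 at r₀ = 3.1%/12 = 0.00258333; months 13+ at r₁ = 18.6%/12 = 0.0155.
After month 12: iterate B ← B·(1+r₀) − $100.00 for 12 months → $3,295.37.
Then at r₁ with $100.00/mo: n₂ = −ln(1 − r₁·B/P)/ln(1+r₁) ≈ 46.48 → 47 more payments.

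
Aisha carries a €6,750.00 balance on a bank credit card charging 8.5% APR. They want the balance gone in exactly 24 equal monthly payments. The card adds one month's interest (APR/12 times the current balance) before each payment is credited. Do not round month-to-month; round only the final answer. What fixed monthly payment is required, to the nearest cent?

Monthly rate r = 8.5%/12 = 0.708333% = 0.00708333.
Level-payment amortization: P = B₀·r / (1 − (1+r)^(−n)) = 6750.00·0.00708333 / (1 − 1.00708^(−24)).
Denominator 1 − (1+r)^(−24) = 0.155829461.
P = 47.8125 / 0.155829461 ≈ 306.83.

€306.83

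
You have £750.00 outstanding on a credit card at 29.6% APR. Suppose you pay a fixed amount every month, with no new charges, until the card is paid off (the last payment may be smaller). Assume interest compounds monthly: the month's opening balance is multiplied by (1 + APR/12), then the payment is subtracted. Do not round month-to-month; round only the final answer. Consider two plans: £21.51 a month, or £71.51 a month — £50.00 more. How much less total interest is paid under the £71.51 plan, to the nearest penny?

£857.34

Monthly rate r = 29.6%/12 = 2.46667% = 0.0246667.
At £21.51/mo: n = ⌈−ln(1 − rB₀/P)/ln(1+r)⌉ = 81 payments (last £15.23); total interest = total paid − £750.00 = £986.03.
At £71.51/mo: 13 payments (last £20.57); total interest £128.69.
Interest saved = £986.03 − £128.69 = £857.34.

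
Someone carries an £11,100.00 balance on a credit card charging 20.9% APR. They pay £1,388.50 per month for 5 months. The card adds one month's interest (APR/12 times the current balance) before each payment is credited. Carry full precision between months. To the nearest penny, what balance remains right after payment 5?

£4,912.31

Monthly rate r = 20.9%/12 = 1.74167% = 0.0174167.
Each month: B ← B·(1+r) − £1,388.50.
Month 1: interest £193.33; balance after payment £9,904.83.
Month 2: interest £172.51; balance after payment £8,688.83.
Month 3: interest £151.33; balance after payment £7,451.66.
Month 4: interest £129.78; balance after payment £6,192.95.
Month 5: interest £107.86; balance after payment £4,912.31.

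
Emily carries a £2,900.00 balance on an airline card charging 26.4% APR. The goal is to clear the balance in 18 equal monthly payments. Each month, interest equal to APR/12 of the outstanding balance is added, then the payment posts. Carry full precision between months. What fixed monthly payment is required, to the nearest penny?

Monthly rate r = 26.4%/12 = 2.2% = 0.022.
Level-payment amortization: P = B₀·r / (1 − (1+r)^(−n)) = 2900.00·0.022 / (1 − 1.022^(−18)).
Denominator 1 − (1+r)^(−18) = 0.324097776.
P = 63.8 / 0.324097776 ≈ 196.85.

£196.85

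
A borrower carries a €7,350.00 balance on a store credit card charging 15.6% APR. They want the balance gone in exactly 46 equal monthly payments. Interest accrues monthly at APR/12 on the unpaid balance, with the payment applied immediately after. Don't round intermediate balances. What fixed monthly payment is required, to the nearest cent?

€213.30

Monthly rate r = 15.6%/12 = 1.3% = 0.013.
Level-payment amortization: P = B₀·r / (1 − (1+r)^(−n)) = 7350.00·0.013 / (1 − 1.013^(−46)).
Denominator 1 − (1+r)^(−46) = 0.447966398.
P = 95.55 / 0.447966398 ≈ 213.30.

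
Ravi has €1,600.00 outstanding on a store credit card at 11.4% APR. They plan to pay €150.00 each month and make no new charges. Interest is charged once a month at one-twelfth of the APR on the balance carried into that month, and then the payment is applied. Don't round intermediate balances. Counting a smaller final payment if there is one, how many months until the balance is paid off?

12 months

Monthly rate r = 11.4%/12 = 0.95% = 0.0095.
Recurrence: B ← B·(1+r) − €150.00.
Month 1: interest €15.20; balance after payment €1,465.20.
Month 2: interest €13.92; balance after payment €1,329.12.
Closed form: n = −ln(1 − rB₀/P)/ln(1+r) = −ln(0.89867)/ln(1.0095) ≈ 11.300, so the balance reaches zero during payment 12.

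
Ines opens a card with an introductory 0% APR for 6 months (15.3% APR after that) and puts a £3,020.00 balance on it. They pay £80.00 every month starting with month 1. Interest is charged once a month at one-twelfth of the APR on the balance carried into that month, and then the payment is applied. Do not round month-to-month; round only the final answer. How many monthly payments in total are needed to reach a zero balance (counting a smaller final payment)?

47 payments

Promo months 1–6 at r₀ = 0%/12 = 0; months 7+ at r₁ = 15.3%/12 = 0.01275.
After month 6 (no interest yet): B = £3,020.00 − 6·£80.00 = £2,540.00.
Then at r₁ with £80.00/mo: n₂ = −ln(1 − r₁·B/P)/ln(1+r₁) ≈ 40.96 → 41 more payments.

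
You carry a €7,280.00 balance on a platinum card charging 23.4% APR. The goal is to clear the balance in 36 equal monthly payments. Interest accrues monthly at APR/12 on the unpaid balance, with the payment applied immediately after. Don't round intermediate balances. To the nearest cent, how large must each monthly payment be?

€283.33

Monthly rate r = 23.4%/12 = 1.95% = 0.0195.
Level-payment amortization: P = B₀·r / (1 − (1+r)^(−n)) = 7280.00·0.0195 / (1 − 1.0195^(−36)).
Denominator 1 − (1+r)^(−36) = 0.501046911.
P = 141.96 / 0.501046911 ≈ 283.33.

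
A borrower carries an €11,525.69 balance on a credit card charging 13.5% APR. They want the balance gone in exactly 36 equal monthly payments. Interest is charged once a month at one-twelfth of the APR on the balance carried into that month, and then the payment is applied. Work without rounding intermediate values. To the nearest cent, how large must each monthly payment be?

Monthly rate r = 13.5%/12 = 1.125% = 0.01125.
Level-payment amortization: P = B₀·r / (1 − (1+r)^(−n)) = 11525.69·0.01125 / (1 − 1.01125^(−36)).
Denominator 1 − (1+r)^(−36) = 0.331513327.
P = 129.664 / 0.331513327 ≈ 391.13.

€391.13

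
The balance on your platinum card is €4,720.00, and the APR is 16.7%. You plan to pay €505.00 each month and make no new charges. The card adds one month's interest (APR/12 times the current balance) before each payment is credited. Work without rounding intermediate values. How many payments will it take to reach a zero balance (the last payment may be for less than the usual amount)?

11 payments

Monthly rate r = 16.7%/12 = 1.39167% = 0.0139167.
Recurrence: B ← B·(1+r) − €505.00.
Month 1: interest €65.69; balance after payment €4,280.69.
Month 2: interest €59.57; balance after payment €3,835.26.
Closed form: n = −ln(1 − rB₀/P)/ln(1+r) = −ln(0.86993)/ln(1.01392) ≈ 10.082, so the balance reaches zero during payment 11.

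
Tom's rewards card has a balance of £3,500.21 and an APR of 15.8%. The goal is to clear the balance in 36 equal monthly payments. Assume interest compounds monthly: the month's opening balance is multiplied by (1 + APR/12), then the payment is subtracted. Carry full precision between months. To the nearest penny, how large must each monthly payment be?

£122.71

Monthly rate r = 15.8%/12 = 1.31667% = 0.0131667.
Level-payment amortization: P = B₀·r / (1 − (1+r)^(−n)) = 3500.21·0.0131667 / (1 − 1.01317^(−36)).
Denominator 1 − (1+r)^(−36) = 0.375564117.
P = 46.0861 / 0.375564117 ≈ 122.71.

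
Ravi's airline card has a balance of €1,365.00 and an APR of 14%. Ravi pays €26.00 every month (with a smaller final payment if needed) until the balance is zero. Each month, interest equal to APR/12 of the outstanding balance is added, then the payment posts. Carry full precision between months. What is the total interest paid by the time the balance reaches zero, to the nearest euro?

Monthly rate r = 14%/12 = 1.16667% = 0.0116667.
Payoff takes n = ⌈−ln(1 − rB₀/P)/ln(1+r)⌉ = ⌈81.734⌉ = 82 payments; the last is €19.10.
Total paid = 81·€26.00 + €19.10 = €2,125.10.
Total interest = total paid − principal = €2,125.10 − €1,365.00 = €760.10.

€760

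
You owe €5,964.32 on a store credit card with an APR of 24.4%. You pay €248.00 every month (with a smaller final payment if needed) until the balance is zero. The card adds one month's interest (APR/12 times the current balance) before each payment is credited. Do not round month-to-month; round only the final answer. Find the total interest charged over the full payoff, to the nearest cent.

€2,308.17

Monthly rate r = 24.4%/12 = 2.03333% = 0.0203333.
Payoff takes n = ⌈−ln(1 − rB₀/P)/ln(1+r)⌉ = ⌈33.355⌉ = 34 payments; the last is €88.49.
Total paid = 33·€248.00 + €88.49 = €8,272.49.
Total interest = total paid − principal = €8,272.49 − €5,964.32 = €2,308.17.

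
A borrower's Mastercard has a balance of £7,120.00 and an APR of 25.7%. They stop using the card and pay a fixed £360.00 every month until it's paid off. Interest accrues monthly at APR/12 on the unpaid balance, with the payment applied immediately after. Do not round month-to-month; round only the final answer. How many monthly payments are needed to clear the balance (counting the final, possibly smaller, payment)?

26 payments

Monthly rate r = 25.7%/12 = 2.14167% = 0.0214167.
Recurrence: B ← B·(1+r) − £360.00.
Month 1: interest £152.49; balance after payment £6,912.49.
Month 2: interest £148.04; balance after payment £6,700.53.
Closed form: n = −ln(1 − rB₀/P)/ln(1+r) = −ln(0.57643)/ln(1.02142) ≈ 25.998, so the balance reaches zero during payment 26.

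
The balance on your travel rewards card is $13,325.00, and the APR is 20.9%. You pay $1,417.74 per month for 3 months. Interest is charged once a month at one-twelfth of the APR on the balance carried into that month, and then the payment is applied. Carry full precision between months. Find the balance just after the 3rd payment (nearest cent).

Monthly rate r = 20.9%/12 = 1.74167% = 0.0174167.
Each month: B ← B·(1+r) − $1,417.74.
Month 1: interest $232.08; balance after payment $12,139.34.
Month 2: interest $211.43; balance after payment $10,933.02.
Month 3: interest $190.42; balance after payment $9,705.70.

$9,705.70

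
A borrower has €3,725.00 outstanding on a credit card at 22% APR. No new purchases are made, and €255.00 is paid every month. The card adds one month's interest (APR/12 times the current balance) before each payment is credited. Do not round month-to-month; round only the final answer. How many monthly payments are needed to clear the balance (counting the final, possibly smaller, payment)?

18 months

Monthly rate r = 22%/12 = 1.83333% = 0.0183333.
Recurrence: B ← B·(1+r) − €255.00.
Month 1: interest €68.29; balance after payment €3,538.29.
Month 2: interest €64.87; balance after payment €3,348.16.
Closed form: n = −ln(1 − rB₀/P)/ln(1+r) = −ln(0.73219)/ln(1.01833) ≈ 17.158, so the balance reaches zero during payment 18.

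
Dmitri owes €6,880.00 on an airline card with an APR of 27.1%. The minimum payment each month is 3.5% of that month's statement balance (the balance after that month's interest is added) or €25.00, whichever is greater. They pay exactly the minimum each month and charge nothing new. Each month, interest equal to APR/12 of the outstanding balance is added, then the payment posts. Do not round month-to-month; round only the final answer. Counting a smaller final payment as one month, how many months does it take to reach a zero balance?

217 months

Monthly rate r = 27.1%/12 = 2.25833% = 0.0225833.
While 3.5% of the post-interest balance exceeds €25.00, each month B ← (B·(1+r))·(1 − 0.035), i.e. B shrinks by the factor (1+r)·0.965 = 0.98679.
This holds for months 1–173. Entering month 174 the balance is €689.75; 3.5% of the post-interest balance is now below €25.00, so the flat €25.00 minimum applies from here.
From month 174 a fixed €25.00 at rate r clears €689.75 in 44 more payments. Total: 173 + 44 = 217 months.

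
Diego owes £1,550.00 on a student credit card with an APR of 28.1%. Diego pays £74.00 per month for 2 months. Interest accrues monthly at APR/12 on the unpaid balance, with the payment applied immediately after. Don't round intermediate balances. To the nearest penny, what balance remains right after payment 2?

Monthly rate r = 28.1%/12 = 2.34167% = 0.0234167.
Each month: B ← B·(1+r) − £74.00.
Month 1: interest £36.30; balance after payment £1,512.30.
Month 2: interest £35.41; balance after payment £1,473.71.

£1,473.71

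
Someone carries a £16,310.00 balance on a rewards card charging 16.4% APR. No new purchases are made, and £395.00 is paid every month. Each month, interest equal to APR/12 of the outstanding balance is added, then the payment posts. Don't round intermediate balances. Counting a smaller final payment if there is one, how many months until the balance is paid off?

Monthly rate r = 16.4%/12 = 1.36667% = 0.0136667.
Recurrence: B ← B·(1+r) − £395.00.
Month 1: interest £222.90; balance after payment £16,137.90.
Month 2: interest £220.55; balance after payment £15,963.45.
Closed form: n = −ln(1 − rB₀/P)/ln(1+r) = −ln(0.43569)/ln(1.01367) ≈ 61.207, so the balance reaches zero during payment 62.

62 months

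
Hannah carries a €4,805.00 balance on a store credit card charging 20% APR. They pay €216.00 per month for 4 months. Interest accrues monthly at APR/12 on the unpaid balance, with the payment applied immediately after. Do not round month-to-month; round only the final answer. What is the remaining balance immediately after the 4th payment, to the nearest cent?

Monthly rate r = 20%/12 = 1.66667% = 0.0166667.
Each month: B ← B·(1+r) − €216.00.
Month 1: interest €80.08; balance after payment €4,669.08.
Month 2: interest €77.82; balance after payment €4,530.90.
Month 3: interest €75.52; balance after payment €4,390.42.
Month 4: interest €73.17; balance after payment €4,247.59.

€4,247.59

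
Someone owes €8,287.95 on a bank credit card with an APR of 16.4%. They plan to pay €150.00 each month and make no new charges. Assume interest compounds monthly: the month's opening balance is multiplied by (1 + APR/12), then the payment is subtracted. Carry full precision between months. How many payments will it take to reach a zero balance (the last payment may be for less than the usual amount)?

104 payments

Monthly rate r = 16.4%/12 = 1.36667% = 0.0136667.
Recurrence: B ← B·(1+r) − €150.00.
Month 1: interest €113.27; balance after payment €8,251.22.
Month 2: interest €112.77; balance after payment €8,213.99.
Closed form: n = −ln(1 − rB₀/P)/ln(1+r) = −ln(0.24488)/ln(1.01367) ≈ 103.653, so the balance reaches zero during payment 104.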